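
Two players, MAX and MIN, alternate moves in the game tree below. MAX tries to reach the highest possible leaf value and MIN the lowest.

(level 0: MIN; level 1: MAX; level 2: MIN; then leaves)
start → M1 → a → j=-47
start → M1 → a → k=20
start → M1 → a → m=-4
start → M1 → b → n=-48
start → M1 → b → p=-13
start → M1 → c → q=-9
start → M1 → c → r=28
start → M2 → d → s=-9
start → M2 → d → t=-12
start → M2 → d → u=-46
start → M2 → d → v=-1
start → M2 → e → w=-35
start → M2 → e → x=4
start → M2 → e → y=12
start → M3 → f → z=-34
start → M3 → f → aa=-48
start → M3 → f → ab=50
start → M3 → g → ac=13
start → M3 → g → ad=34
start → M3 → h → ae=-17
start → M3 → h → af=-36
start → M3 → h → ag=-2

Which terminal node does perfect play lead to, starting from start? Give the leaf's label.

a (MIN): min(-47, 20, -4) = -47
b (MIN): min(-48, -13) = -48
c (MIN): min(-9, 28) = -9
M1 (MAX): max(-47, -48, -9) = -9
d (MIN): min(-9, -12, -46, -1) = -46
e (MIN): min(-35, 4, 12) = -35
M2 (MAX): max(-46, -35) = -35
f (MIN): min(-34, -48, 50) = -48
g (MIN): min(13, 34) = 13
h (MIN): min(-17, -36, -2) = -36
M3 (MAX): max(-48, 13, -36) = 13
start (MIN): min(-9, -35, 13) = -35
At start, MIN picks M2 (lowest: -35).
At M2, MAX picks e (highest: -35).
At e, MIN picks w (lowest: -35).
Terminal value -35.

w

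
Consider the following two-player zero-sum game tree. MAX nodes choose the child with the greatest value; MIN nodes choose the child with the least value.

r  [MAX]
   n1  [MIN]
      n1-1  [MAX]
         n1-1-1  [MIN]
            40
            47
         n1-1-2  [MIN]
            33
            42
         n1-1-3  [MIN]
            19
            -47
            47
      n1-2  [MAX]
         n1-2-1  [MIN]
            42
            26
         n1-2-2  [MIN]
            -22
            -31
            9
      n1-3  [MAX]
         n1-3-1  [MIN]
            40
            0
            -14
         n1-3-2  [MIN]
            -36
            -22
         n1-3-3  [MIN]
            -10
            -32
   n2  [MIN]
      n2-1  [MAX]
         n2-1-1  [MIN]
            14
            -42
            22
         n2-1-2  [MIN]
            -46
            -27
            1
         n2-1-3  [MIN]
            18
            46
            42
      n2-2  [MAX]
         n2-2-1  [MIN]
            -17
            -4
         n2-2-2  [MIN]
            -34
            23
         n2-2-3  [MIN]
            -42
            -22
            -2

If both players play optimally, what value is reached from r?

n1-1-1 (MIN): min(40, 47) = 40
n1-1-2 (MIN): min(33, 42) = 33
n1-1-3 (MIN): min(19, -47, 47) = -47
n1-1 (MAX): max(40, 33, -47) = 40
n1-2-1 (MIN): min(42, 26) = 26
n1-2-2 (MIN): min(-22, -31, 9) = -31
n1-2 (MAX): max(26, -31) = 26
n1-3-1 (MIN): min(40, 0, -14) = -14
n1-3-2 (MIN): min(-36, -22) = -36
n1-3-3 (MIN): min(-10, -32) = -32
n1-3 (MAX): max(-14, -36, -32) = -14
n1 (MIN): min(40, 26, -14) = -14
n2-1-1 (MIN): min(14, -42, 22) = -42
n2-1-2 (MIN): min(-46, -27, 1) = -46
n2-1-3 (MIN): min(18, 46, 42) = 18
n2-1 (MAX): max(-42, -46, 18) = 18
n2-2-1 (MIN): min(-17, -4) = -17
n2-2-2 (MIN): min(-34, 23) = -34
n2-2-3 (MIN): min(-42, -22, -2) = -42
n2-2 (MAX): max(-17, -34, -42) = -17
n2 (MIN): min(18, -17) = -17
r (MAX): max(-14, -17) = -14

-14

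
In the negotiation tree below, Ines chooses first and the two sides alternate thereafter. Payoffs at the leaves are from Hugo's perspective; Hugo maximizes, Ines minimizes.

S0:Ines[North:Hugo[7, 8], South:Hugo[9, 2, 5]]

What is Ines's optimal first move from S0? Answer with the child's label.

North (Hugo): max(7, 8) = 8
South (Hugo): max(9, 2, 5) = 9
S0 (Ines): min(8, 9) = 8
Ines at S0 wants the lowest of {North=8, South=9}, so chooses North.

North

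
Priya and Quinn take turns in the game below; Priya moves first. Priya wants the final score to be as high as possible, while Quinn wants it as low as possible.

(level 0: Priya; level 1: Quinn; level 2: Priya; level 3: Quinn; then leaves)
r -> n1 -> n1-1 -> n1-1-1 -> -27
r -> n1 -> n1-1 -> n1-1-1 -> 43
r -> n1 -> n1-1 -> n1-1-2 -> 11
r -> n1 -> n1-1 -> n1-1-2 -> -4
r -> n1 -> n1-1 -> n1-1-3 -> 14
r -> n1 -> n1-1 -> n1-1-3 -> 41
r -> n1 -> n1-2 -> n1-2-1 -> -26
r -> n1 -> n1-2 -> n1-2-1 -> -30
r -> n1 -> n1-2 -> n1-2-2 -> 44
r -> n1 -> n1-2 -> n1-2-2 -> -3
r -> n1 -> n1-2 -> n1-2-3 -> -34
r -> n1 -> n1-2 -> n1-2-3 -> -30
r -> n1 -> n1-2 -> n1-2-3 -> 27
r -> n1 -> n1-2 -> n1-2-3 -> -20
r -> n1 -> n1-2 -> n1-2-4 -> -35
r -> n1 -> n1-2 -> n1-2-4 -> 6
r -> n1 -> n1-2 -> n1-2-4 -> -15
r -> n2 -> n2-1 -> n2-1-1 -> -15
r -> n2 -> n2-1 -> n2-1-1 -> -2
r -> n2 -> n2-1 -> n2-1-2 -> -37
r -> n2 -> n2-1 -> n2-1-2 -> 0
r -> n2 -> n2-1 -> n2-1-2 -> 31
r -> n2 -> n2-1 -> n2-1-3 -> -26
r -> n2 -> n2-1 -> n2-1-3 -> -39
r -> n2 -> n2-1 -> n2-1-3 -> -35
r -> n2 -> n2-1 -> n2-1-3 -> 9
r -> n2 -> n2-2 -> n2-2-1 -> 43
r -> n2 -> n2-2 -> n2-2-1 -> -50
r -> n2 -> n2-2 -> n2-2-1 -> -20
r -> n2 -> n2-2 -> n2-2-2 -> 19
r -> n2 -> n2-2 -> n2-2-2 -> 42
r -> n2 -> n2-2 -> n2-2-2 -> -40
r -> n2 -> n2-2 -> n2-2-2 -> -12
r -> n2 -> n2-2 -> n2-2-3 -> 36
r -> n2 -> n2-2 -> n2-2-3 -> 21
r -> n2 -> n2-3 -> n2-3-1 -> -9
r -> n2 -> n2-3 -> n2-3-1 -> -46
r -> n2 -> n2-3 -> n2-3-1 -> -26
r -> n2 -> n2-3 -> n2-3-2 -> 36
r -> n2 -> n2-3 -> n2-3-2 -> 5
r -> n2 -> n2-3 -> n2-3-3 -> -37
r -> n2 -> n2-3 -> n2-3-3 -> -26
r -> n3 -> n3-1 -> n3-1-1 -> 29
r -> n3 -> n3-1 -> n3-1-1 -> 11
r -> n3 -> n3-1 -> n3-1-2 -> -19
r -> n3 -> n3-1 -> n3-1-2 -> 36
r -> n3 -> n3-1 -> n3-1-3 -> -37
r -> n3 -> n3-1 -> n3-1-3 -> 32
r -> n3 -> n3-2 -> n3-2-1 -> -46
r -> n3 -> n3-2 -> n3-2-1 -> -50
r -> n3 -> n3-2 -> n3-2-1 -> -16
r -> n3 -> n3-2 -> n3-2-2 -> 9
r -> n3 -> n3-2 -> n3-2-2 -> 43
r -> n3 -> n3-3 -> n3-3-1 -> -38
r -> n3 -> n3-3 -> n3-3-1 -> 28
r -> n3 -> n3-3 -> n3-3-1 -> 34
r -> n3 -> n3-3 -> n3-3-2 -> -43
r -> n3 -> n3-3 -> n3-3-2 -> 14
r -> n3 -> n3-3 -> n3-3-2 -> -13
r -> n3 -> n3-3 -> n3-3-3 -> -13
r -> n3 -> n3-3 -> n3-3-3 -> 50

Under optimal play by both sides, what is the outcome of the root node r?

-3

n1-1-1 (Quinn): min(-27, 43) = -27
n1-1-2 (Quinn): min(11, -4) = -4
n1-1-3 (Quinn): min(14, 41) = 14
n1-1 (Priya): max(-27, -4, 14) = 14
n1-2-1 (Quinn): min(-26, -30) = -30
n1-2-2 (Quinn): min(44, -3) = -3
n1-2-3 (Quinn): min(-34, -30, 27, -20) = -34
n1-2-4 (Quinn): min(-35, 6, -15) = -35
n1-2 (Priya): max(-30, -3, -34, -35) = -3
n1 (Quinn): min(14, -3) = -3
n2-1-1 (Quinn): min(-15, -2) = -15
n2-1-2 (Quinn): min(-37, 0, 31) = -37
n2-1-3 (Quinn): min(-26, -39, -35, 9) = -39
n2-1 (Priya): max(-15, -37, -39) = -15
n2-2-1 (Quinn): min(43, -50, -20) = -50
n2-2-2 (Quinn): min(19, 42, -40, -12) = -40
n2-2-3 (Quinn): min(36, 21) = 21
n2-2 (Priya): max(-50, -40, 21) = 21
n2-3-1 (Quinn): min(-9, -46, -26) = -46
n2-3-2 (Quinn): min(36, 5) = 5
n2-3-3 (Quinn): min(-37, -26) = -37
n2-3 (Priya): max(-46, 5, -37) = 5
n2 (Quinn): min(-15, 21, 5) = -15
n3-1-1 (Quinn): min(29, 11) = 11
n3-1-2 (Quinn): min(-19, 36) = -19
n3-1-3 (Quinn): min(-37, 32) = -37
n3-1 (Priya): max(11, -19, -37) = 11
n3-2-1 (Quinn): min(-46, -50, -16) = -50
n3-2-2 (Quinn): min(9, 43) = 9
n3-2 (Priya): max(-50, 9) = 9
n3-3-1 (Quinn): min(-38, 28, 34) = -38
n3-3-2 (Quinn): min(-43, 14, -13) = -43
n3-3-3 (Quinn): min(-13, 50) = -13
n3-3 (Priya): max(-38, -43, -13) = -13
n3 (Quinn): min(11, 9, -13) = -13
r (Priya): max(-3, -15, -13) = -3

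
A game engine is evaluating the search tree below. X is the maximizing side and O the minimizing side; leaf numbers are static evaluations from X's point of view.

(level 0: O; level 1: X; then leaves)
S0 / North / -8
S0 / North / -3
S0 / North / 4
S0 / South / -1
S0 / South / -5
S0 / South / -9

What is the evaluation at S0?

North (X): max(-8, -3, 4) = 4
South (X): max(-1, -5, -9) = -1
S0 (O): min(4, -1) = -1

-1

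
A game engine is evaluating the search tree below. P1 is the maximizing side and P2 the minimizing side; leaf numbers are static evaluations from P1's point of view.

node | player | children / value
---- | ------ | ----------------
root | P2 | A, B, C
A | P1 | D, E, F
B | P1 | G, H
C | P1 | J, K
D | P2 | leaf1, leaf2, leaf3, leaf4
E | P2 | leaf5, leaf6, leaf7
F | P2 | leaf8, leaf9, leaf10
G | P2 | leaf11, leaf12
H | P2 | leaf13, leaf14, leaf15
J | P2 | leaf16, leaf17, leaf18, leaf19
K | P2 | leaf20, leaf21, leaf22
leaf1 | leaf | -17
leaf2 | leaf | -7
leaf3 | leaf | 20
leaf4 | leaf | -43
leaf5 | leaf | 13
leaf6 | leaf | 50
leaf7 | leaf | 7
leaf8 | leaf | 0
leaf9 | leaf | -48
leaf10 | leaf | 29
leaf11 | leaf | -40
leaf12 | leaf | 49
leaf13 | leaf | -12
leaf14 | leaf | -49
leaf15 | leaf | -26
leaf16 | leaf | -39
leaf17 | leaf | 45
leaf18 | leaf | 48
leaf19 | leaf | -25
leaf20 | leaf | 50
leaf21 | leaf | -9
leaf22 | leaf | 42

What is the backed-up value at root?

D (P2): min(-17, -7, 20, -43) = -43
E (P2): min(13, 50, 7) = 7
F (P2): min(0, -48, 29) = -48
A (P1): max(-43, 7, -48) = 7
G (P2): min(-40, 49) = -40
H (P2): min(-12, -49, -26) = -49
B (P1): max(-40, -49) = -40
J (P2): min(-39, 45, 48, -25) = -39
K (P2): min(50, -9, 42) = -9
C (P1): max(-39, -9) = -9
root (P2): min(7, -40, -9) = -40

-40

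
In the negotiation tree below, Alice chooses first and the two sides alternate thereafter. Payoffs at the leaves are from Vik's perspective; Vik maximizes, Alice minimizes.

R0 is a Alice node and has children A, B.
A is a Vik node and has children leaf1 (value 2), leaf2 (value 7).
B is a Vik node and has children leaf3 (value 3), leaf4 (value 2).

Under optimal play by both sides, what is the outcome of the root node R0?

A (Vik): max(2, 7) = 7
B (Vik): max(3, 2) = 3
R0 (Alice): min(7, 3) = 3

3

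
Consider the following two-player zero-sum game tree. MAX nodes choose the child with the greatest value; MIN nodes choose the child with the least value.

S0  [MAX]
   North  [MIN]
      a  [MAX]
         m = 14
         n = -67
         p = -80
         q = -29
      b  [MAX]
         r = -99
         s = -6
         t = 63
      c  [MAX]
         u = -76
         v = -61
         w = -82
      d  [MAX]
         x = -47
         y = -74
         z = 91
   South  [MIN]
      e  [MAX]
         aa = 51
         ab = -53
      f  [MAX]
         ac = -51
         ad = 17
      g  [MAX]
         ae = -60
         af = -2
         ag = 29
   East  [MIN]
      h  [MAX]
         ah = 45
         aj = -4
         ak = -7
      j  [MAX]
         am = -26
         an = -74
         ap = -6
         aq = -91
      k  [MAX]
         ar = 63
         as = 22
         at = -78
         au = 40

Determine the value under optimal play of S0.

a (MAX): max(14, -67, -80, -29) = 14
b (MAX): max(-99, -6, 63) = 63
c (MAX): max(-76, -61, -82) = -61
d (MAX): max(-47, -74, 91) = 91
North (MIN): min(14, 63, -61, 91) = -61
e (MAX): max(51, -53) = 51
f (MAX): max(-51, 17) = 17
g (MAX): max(-60, -2, 29) = 29
South (MIN): min(51, 17, 29) = 17
h (MAX): max(45, -4, -7) = 45
j (MAX): max(-26, -74, -6, -91) = -6
k (MAX): max(63, 22, -78, 40) = 63
East (MIN): min(45, -6, 63) = -6
S0 (MAX): max(-61, 17, -6) = 17

17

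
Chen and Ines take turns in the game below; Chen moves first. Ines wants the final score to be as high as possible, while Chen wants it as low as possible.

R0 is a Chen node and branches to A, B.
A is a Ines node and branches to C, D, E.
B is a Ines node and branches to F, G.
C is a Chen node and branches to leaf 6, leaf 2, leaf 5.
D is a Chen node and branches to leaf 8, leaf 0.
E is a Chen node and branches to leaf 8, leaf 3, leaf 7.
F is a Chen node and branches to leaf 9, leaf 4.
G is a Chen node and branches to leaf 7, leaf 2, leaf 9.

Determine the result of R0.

C (Chen): min(6, 2, 5) = 2
D (Chen): min(8, 0) = 0
E (Chen): min(8, 3, 7) = 3
A (Ines): max(2, 0, 3) = 3
F (Chen): min(9, 4) = 4
G (Chen): min(7, 2, 9) = 2
B (Ines): max(4, 2) = 4
R0 (Chen): min(3, 4) = 3

3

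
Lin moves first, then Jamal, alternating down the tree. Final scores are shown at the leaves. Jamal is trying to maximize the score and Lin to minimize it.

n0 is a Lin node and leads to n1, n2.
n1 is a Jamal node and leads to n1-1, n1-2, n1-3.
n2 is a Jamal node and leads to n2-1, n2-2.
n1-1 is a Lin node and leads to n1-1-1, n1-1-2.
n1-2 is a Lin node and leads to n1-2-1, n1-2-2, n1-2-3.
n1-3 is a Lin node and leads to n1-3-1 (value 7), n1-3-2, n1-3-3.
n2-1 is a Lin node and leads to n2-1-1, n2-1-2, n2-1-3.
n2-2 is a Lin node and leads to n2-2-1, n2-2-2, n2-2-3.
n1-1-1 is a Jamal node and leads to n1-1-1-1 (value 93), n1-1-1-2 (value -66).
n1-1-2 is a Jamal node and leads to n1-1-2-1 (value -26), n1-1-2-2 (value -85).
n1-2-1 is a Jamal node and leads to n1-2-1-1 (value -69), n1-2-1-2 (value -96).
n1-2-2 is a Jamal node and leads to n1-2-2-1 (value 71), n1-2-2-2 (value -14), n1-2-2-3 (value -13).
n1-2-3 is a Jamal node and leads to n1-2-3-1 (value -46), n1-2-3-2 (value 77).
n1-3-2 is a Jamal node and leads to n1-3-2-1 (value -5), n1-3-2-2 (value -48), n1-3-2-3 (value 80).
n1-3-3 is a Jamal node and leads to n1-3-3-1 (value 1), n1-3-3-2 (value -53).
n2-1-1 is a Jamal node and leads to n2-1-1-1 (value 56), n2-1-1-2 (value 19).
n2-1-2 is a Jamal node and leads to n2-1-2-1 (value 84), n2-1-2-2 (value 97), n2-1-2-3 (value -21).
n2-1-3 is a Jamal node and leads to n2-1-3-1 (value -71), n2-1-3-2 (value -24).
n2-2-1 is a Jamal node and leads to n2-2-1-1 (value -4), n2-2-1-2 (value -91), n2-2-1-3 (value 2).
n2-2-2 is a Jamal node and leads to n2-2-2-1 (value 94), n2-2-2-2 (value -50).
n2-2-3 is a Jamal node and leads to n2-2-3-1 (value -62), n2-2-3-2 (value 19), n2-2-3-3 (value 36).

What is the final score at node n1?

n1-1-1 (Jamal): max(93, -66) = 93
n1-1-2 (Jamal): max(-26, -85) = -26
n1-1 (Lin): min(93, -26) = -26
n1-2-1 (Jamal): max(-69, -96) = -69
n1-2-2 (Jamal): max(71, -14, -13) = 71
n1-2-3 (Jamal): max(-46, 77) = 77
n1-2 (Lin): min(-69, 71, 77) = -69
n1-3-2 (Jamal): max(-5, -48, 80) = 80
n1-3-3 (Jamal): max(1, -53) = 1
n1-3 (Lin): min(7, 80, 1) = 1
n1 (Jamal): max(-26, -69, 1) = 1

1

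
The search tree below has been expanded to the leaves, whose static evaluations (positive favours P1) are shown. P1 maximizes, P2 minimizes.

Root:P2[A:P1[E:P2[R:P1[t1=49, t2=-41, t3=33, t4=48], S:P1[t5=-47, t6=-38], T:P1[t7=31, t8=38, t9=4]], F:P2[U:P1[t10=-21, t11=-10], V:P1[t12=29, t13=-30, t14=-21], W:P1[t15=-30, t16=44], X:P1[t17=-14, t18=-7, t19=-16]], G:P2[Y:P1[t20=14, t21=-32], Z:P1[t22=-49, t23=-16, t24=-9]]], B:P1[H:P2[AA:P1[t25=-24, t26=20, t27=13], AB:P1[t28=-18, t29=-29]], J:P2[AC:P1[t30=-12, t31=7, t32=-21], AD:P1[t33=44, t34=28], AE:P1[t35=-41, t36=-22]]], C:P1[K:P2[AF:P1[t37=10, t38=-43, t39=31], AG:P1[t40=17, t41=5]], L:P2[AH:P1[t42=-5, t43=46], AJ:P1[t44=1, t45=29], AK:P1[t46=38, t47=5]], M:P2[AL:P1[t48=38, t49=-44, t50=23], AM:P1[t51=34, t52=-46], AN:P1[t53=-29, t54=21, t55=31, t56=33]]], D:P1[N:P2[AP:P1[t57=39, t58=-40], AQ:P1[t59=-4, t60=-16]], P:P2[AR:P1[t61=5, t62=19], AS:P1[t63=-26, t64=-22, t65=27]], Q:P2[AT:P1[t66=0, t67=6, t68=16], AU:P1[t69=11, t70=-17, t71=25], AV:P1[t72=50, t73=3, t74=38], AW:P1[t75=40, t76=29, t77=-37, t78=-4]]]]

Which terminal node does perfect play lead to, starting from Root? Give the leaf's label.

t28

R (P1): max(49, -41, 33, 48) = 49
S (P1): max(-47, -38) = -38
T (P1): max(31, 38, 4) = 38
E (P2): min(49, -38, 38) = -38
U (P1): max(-21, -10) = -10
V (P1): max(29, -30, -21) = 29
W (P1): max(-30, 44) = 44
X (P1): max(-14, -7, -16) = -7
F (P2): min(-10, 29, 44, -7) = -10
Y (P1): max(14, -32) = 14
Z (P1): max(-49, -16, -9) = -9
G (P2): min(14, -9) = -9
A (P1): max(-38, -10, -9) = -9
AA (P1): max(-24, 20, 13) = 20
AB (P1): max(-18, -29) = -18
H (P2): min(20, -18) = -18
AC (P1): max(-12, 7, -21) = 7
AD (P1): max(44, 28) = 44
AE (P1): max(-41, -22) = -22
J (P2): min(7, 44, -22) = -22
B (P1): max(-18, -22) = -18
AF (P1): max(10, -43, 31) = 31
AG (P1): max(17, 5) = 17
K (P2): min(31, 17) = 17
AH (P1): max(-5, 46) = 46
AJ (P1): max(1, 29) = 29
AK (P1): max(38, 5) = 38
L (P2): min(46, 29, 38) = 29
AL (P1): max(38, -44, 23) = 38
AM (P1): max(34, -46) = 34
AN (P1): max(-29, 21, 31, 33) = 33
M (P2): min(38, 34, 33) = 33
C (P1): max(17, 29, 33) = 33
AP (P1): max(39, -40) = 39
AQ (P1): max(-4, -16) = -4
N (P2): min(39, -4) = -4
AR (P1): max(5, 19) = 19
AS (P1): max(-26, -22, 27) = 27
P (P2): min(19, 27) = 19
AT (P1): max(0, 6, 16) = 16
AU (P1): max(11, -17, 25) = 25
AV (P1): max(50, 3, 38) = 50
AW (P1): max(40, 29, -37, -4) = 40
Q (P2): min(16, 25, 50, 40) = 16
D (P1): max(-4, 19, 16) = 19
Root (P2): min(-9, -18, 33, 19) = -18
At Root, P2 picks B (lowest: -18).
At B, P1 picks H (highest: -18).
At H, P2 picks AB (lowest: -18).
At AB, P1 picks t28 (highest: -18).
Terminal value -18.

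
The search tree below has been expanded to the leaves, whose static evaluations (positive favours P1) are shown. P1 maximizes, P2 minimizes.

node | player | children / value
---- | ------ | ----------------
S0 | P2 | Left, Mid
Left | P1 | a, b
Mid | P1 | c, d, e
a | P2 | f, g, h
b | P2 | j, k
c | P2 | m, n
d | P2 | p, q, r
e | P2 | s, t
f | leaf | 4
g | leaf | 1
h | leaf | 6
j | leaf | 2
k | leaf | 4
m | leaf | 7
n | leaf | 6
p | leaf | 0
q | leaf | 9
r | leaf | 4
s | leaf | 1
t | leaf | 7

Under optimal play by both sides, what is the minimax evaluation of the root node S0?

2

a (P2): min(4, 1, 6) = 1
b (P2): min(2, 4) = 2
Left (P1): max(1, 2) = 2
c (P2): min(7, 6) = 6
d (P2): min(0, 9, 4) = 0
e (P2): min(1, 7) = 1
Mid (P1): max(6, 0, 1) = 6
S0 (P2): min(2, 6) = 2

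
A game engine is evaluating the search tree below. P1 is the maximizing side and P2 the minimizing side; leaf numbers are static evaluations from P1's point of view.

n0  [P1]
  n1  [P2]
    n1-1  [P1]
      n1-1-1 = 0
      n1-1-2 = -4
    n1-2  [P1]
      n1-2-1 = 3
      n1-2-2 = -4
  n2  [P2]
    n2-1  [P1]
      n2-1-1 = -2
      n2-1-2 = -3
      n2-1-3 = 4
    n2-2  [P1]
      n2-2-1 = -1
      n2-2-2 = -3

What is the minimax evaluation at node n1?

n1-1 (P1): max(0, -4) = 0
n1-2 (P1): max(3, -4) = 3
n1 (P2): min(0, 3) = 0

0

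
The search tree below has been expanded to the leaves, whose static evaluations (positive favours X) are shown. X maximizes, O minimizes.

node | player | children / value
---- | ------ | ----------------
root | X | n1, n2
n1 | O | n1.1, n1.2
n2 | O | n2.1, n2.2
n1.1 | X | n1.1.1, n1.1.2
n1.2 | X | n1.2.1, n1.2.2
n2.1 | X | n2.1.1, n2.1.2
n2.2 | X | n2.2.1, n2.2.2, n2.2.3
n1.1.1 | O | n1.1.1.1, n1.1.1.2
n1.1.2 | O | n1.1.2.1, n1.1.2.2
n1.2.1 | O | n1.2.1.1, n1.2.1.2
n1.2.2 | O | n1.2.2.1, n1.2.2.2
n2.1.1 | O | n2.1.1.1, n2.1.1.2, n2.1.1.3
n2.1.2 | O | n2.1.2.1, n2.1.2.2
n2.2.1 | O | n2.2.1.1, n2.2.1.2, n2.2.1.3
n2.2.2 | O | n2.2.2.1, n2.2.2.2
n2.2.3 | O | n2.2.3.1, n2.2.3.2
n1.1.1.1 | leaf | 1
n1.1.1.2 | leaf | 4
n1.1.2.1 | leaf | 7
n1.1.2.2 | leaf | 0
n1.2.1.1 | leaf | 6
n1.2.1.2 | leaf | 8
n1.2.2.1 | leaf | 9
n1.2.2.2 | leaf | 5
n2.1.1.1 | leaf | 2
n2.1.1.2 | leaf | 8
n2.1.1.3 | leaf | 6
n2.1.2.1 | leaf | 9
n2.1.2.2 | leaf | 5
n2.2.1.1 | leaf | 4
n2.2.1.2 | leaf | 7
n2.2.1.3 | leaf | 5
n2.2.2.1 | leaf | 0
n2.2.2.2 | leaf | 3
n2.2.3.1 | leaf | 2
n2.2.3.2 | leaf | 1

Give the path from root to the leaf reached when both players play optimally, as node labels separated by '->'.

n1.1.1 (O): min(1, 4) = 1
n1.1.2 (O): min(7, 0) = 0
n1.1 (X): max(1, 0) = 1
n1.2.1 (O): min(6, 8) = 6
n1.2.2 (O): min(9, 5) = 5
n1.2 (X): max(6, 5) = 6
n1 (O): min(1, 6) = 1
n2.1.1 (O): min(2, 8, 6) = 2
n2.1.2 (O): min(9, 5) = 5
n2.1 (X): max(2, 5) = 5
n2.2.1 (O): min(4, 7, 5) = 4
n2.2.2 (O): min(0, 3) = 0
n2.2.3 (O): min(2, 1) = 1
n2.2 (X): max(4, 0, 1) = 4
n2 (O): min(5, 4) = 4
root (X): max(1, 4) = 4
At root, X picks n2 (highest: 4).
At n2, O picks n2.2 (lowest: 4).
At n2.2, X picks n2.2.1 (highest: 4).
At n2.2.1, O picks n2.2.1.1 (lowest: 4).
Terminal value 4.

root -> n2 -> n2.2 -> n2.2.1 -> n2.2.1.1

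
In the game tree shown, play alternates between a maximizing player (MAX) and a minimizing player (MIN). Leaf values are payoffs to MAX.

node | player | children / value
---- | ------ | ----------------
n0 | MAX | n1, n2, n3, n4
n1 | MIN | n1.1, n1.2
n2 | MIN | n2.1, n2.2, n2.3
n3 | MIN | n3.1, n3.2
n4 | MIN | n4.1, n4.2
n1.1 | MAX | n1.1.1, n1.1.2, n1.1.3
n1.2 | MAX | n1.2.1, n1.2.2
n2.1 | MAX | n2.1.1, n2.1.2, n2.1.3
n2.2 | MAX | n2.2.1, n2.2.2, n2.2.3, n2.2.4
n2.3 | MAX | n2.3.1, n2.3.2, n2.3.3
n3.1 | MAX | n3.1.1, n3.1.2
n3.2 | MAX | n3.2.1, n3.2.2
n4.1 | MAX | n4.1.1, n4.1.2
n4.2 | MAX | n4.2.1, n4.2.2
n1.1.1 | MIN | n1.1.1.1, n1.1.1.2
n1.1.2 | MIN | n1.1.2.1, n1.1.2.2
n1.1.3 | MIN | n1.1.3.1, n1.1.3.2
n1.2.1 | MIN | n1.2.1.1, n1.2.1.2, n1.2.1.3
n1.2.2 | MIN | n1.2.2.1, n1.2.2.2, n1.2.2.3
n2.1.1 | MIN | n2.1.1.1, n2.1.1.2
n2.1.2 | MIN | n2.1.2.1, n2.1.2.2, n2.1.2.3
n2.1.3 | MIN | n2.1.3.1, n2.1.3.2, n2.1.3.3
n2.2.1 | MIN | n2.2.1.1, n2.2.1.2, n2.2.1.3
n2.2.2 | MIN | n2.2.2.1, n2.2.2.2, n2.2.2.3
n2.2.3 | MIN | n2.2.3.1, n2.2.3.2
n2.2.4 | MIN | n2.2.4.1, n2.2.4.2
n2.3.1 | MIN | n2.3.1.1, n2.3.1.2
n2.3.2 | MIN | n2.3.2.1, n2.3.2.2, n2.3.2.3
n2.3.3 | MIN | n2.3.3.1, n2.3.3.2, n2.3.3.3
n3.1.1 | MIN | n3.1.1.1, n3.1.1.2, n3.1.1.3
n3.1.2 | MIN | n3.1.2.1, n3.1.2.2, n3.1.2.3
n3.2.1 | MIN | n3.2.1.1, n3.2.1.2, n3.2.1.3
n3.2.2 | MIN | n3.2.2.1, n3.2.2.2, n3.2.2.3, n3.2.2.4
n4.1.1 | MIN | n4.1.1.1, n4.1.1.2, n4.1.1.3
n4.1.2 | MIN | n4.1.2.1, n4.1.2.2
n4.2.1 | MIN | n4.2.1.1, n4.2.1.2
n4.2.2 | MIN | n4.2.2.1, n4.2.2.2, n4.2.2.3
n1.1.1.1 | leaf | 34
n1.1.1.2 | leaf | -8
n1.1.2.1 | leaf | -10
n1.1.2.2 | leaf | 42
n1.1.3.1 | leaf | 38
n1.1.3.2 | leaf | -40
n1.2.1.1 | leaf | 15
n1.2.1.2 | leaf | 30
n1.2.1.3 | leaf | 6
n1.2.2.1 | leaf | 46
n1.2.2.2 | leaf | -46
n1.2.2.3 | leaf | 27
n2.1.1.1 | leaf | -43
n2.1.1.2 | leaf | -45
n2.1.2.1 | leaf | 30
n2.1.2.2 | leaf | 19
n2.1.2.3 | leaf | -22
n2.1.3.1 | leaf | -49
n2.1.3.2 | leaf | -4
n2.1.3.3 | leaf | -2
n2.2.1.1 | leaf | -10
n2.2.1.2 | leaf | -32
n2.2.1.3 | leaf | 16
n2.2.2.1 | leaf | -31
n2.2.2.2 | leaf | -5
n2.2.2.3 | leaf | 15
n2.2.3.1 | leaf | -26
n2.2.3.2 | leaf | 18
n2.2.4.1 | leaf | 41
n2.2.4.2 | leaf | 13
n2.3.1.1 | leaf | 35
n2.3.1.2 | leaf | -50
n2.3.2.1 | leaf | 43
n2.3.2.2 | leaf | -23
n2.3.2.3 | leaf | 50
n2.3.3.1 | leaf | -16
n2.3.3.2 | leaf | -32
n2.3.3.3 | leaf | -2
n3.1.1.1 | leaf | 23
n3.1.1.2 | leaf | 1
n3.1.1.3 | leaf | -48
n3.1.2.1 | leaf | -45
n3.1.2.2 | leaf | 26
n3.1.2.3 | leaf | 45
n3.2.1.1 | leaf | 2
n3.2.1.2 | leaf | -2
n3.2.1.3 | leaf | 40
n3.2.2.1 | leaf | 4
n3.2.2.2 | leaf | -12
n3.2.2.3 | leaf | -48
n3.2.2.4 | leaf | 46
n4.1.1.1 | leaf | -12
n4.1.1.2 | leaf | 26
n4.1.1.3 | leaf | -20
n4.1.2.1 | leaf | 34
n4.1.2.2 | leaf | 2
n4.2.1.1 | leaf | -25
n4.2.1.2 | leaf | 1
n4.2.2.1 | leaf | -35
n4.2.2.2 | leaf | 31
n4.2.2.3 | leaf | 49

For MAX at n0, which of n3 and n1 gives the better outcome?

n3.1.1 (MIN): min(23, 1, -48) = -48
n3.1.2 (MIN): min(-45, 26, 45) = -45
n3.1 (MAX): max(-48, -45) = -45
n3.2.1 (MIN): min(2, -2, 40) = -2
n3.2.2 (MIN): min(4, -12, -48, 46) = -48
n3.2 (MAX): max(-2, -48) = -2
n3 (MIN): min(-45, -2) = -45
n1.1.1 (MIN): min(34, -8) = -8
n1.1.2 (MIN): min(-10, 42) = -10
n1.1.3 (MIN): min(38, -40) = -40
n1.1 (MAX): max(-8, -10, -40) = -8
n1.2.1 (MIN): min(15, 30, 6) = 6
n1.2.2 (MIN): min(46, -46, 27) = -46
n1.2 (MAX): max(6, -46) = 6
n1 (MIN): min(-8, 6) = -8
MAX prefers the higher value; n3=-45, n1=-8. n1 is better since -8 > -45.

n1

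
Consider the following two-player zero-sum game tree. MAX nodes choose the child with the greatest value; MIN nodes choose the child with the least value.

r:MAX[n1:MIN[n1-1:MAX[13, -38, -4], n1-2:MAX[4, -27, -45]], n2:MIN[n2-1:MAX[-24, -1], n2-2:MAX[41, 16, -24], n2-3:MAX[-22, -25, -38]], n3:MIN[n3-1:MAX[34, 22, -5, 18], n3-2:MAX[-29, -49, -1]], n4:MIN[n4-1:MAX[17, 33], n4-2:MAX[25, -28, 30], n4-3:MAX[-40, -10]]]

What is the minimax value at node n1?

4

n1-1 (MAX): max(13, -38, -4) = 13
n1-2 (MAX): max(4, -27, -45) = 4
n1 (MIN): min(13, 4) = 4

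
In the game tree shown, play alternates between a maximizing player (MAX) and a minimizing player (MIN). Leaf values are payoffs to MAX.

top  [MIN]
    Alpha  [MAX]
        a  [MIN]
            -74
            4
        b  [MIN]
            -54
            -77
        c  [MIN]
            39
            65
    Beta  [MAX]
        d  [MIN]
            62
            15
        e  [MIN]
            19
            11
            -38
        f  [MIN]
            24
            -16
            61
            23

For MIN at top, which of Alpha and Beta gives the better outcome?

Beta

a (MIN): min(-74, 4) = -74
b (MIN): min(-54, -77) = -77
c (MIN): min(39, 65) = 39
Alpha (MAX): max(-74, -77, 39) = 39
d (MIN): min(62, 15) = 15
e (MIN): min(19, 11, -38) = -38
f (MIN): min(24, -16, 61, 23) = -16
Beta (MAX): max(15, -38, -16) = 15
MIN prefers the lower value; Alpha=39, Beta=15. Beta is better since 15 < 39.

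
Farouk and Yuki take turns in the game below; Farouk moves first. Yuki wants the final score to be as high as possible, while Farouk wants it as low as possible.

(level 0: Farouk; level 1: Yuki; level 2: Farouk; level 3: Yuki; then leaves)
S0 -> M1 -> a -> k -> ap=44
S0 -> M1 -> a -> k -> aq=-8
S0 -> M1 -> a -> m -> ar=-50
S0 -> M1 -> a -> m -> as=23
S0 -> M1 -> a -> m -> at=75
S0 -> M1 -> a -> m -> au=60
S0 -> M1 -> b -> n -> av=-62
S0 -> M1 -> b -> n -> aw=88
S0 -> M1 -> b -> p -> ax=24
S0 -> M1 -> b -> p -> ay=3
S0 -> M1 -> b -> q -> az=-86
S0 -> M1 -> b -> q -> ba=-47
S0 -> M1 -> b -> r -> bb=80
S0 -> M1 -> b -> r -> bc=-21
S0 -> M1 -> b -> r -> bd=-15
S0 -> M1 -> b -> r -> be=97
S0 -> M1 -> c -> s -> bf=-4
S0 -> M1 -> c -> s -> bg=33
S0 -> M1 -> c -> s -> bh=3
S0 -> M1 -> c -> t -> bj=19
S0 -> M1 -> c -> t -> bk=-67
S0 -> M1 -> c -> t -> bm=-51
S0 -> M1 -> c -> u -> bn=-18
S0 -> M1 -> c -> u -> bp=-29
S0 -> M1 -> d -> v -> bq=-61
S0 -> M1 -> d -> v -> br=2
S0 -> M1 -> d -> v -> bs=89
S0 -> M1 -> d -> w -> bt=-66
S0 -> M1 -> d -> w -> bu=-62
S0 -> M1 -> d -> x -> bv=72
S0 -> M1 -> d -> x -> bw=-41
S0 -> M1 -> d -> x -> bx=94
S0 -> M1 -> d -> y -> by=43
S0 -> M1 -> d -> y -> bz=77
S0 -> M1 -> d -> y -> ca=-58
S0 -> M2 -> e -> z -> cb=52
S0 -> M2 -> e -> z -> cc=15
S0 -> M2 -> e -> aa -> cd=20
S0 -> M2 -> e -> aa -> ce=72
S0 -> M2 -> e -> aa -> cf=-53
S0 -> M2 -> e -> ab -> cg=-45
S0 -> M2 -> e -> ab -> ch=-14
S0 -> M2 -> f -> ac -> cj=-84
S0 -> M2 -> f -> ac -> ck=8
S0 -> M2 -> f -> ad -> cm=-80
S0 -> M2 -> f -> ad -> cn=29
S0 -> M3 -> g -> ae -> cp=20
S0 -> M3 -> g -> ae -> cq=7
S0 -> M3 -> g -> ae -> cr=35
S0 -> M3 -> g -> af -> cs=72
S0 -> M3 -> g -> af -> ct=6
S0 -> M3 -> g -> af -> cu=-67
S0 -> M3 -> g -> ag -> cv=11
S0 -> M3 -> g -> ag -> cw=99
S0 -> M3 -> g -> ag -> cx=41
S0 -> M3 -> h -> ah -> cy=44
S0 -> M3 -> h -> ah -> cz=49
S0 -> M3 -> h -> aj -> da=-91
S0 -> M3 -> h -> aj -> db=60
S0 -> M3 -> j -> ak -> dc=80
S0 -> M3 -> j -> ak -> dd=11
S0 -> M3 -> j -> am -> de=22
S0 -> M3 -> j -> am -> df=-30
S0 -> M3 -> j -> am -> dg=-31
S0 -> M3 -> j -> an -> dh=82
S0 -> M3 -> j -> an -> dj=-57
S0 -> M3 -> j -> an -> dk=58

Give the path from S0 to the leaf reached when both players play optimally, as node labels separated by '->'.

k (Yuki): max(44, -8) = 44
m (Yuki): max(-50, 23, 75, 60) = 75
a (Farouk): min(44, 75) = 44
n (Yuki): max(-62, 88) = 88
p (Yuki): max(24, 3) = 24
q (Yuki): max(-86, -47) = -47
r (Yuki): max(80, -21, -15, 97) = 97
b (Farouk): min(88, 24, -47, 97) = -47
s (Yuki): max(-4, 33, 3) = 33
t (Yuki): max(19, -67, -51) = 19
u (Yuki): max(-18, -29) = -18
c (Farouk): min(33, 19, -18) = -18
v (Yuki): max(-61, 2, 89) = 89
w (Yuki): max(-66, -62) = -62
x (Yuki): max(72, -41, 94) = 94
y (Yuki): max(43, 77, -58) = 77
d (Farouk): min(89, -62, 94, 77) = -62
M1 (Yuki): max(44, -47, -18, -62) = 44
z (Yuki): max(52, 15) = 52
aa (Yuki): max(20, 72, -53) = 72
ab (Yuki): max(-45, -14) = -14
e (Farouk): min(52, 72, -14) = -14
ac (Yuki): max(-84, 8) = 8
ad (Yuki): max(-80, 29) = 29
f (Farouk): min(8, 29) = 8
M2 (Yuki): max(-14, 8) = 8
ae (Yuki): max(20, 7, 35) = 35
af (Yuki): max(72, 6, -67) = 72
ag (Yuki): max(11, 99, 41) = 99
g (Farouk): min(35, 72, 99) = 35
ah (Yuki): max(44, 49) = 49
aj (Yuki): max(-91, 60) = 60
h (Farouk): min(49, 60) = 49
ak (Yuki): max(80, 11) = 80
am (Yuki): max(22, -30, -31) = 22
an (Yuki): max(82, -57, 58) = 82
j (Farouk): min(80, 22, 82) = 22
M3 (Yuki): max(35, 49, 22) = 49
S0 (Farouk): min(44, 8, 49) = 8
At S0, Farouk picks M2 (lowest: 8).
At M2, Yuki picks f (highest: 8).
At f, Farouk picks ac (lowest: 8).
At ac, Yuki picks ck (highest: 8).
Terminal value 8.

S0 -> M2 -> f -> ac -> ck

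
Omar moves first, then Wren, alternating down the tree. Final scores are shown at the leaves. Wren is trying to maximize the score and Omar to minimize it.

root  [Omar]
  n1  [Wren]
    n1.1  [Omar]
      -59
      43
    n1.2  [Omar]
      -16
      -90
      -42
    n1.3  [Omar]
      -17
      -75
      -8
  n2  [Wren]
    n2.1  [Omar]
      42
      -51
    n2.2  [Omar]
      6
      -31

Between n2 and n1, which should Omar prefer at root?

n2.1 (Omar): min(42, -51) = -51
n2.2 (Omar): min(6, -31) = -31
n2 (Wren): max(-51, -31) = -31
n1.1 (Omar): min(-59, 43) = -59
n1.2 (Omar): min(-16, -90, -42) = -90
n1.3 (Omar): min(-17, -75, -8) = -75
n1 (Wren): max(-59, -90, -75) = -59
Omar prefers the lower value; n2=-31, n1=-59. n1 is better since -59 < -31.

n1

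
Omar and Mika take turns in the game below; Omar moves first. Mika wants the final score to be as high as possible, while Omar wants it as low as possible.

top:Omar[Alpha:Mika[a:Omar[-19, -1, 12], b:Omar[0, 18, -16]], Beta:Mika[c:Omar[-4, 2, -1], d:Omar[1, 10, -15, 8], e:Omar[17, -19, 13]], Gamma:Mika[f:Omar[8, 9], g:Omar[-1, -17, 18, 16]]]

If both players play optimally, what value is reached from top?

a (Omar): min(-19, -1, 12) = -19
b (Omar): min(0, 18, -16) = -16
Alpha (Mika): max(-19, -16) = -16
c (Omar): min(-4, 2, -1) = -4
d (Omar): min(1, 10, -15, 8) = -15
e (Omar): min(17, -19, 13) = -19
Beta (Mika): max(-4, -15, -19) = -4
f (Omar): min(8, 9) = 8
g (Omar): min(-1, -17, 18, 16) = -17
Gamma (Mika): max(8, -17) = 8
top (Omar): min(-16, -4, 8) = -16

-16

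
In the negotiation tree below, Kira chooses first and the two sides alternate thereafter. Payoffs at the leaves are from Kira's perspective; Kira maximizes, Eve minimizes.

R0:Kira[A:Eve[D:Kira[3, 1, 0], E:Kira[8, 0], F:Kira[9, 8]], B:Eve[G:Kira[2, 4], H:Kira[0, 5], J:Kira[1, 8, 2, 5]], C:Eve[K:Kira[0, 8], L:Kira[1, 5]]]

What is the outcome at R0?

D (Kira): max(3, 1, 0) = 3
E (Kira): max(8, 0) = 8
F (Kira): max(9, 8) = 9
A (Eve): min(3, 8, 9) = 3
G (Kira): max(2, 4) = 4
H (Kira): max(0, 5) = 5
J (Kira): max(1, 8, 2, 5) = 8
B (Eve): min(4, 5, 8) = 4
K (Kira): max(0, 8) = 8
L (Kira): max(1, 5) = 5
C (Eve): min(8, 5) = 5
R0 (Kira): max(3, 4, 5) = 5

5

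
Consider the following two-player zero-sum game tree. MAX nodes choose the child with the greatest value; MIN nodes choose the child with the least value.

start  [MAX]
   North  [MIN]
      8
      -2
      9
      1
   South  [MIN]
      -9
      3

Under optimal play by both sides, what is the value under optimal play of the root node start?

North (MIN): min(8, -2, 9, 1) = -2
South (MIN): min(-9, 3) = -9
start (MAX): max(-2, -9) = -2

-2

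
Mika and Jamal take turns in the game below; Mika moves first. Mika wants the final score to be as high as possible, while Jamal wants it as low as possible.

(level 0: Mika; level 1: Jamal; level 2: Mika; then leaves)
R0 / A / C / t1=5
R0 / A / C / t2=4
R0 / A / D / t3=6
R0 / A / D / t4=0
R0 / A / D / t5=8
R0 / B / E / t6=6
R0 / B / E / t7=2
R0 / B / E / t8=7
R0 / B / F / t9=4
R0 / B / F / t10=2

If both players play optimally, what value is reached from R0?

C (Mika): max(5, 4) = 5
D (Mika): max(6, 0, 8) = 8
A (Jamal): min(5, 8) = 5
E (Mika): max(6, 2, 7) = 7
F (Mika): max(4, 2) = 4
B (Jamal): min(7, 4) = 4
R0 (Mika): max(5, 4) = 5

5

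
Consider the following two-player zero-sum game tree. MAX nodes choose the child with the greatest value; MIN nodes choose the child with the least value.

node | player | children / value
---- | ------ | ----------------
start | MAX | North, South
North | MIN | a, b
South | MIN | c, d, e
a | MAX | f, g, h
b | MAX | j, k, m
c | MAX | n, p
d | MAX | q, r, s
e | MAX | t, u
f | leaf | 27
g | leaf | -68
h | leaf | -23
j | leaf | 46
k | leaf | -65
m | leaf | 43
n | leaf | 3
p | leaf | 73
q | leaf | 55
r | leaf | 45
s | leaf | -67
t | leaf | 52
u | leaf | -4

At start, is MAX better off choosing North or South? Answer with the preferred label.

South

a (MAX): max(27, -68, -23) = 27
b (MAX): max(46, -65, 43) = 46
North (MIN): min(27, 46) = 27
c (MAX): max(3, 73) = 73
d (MAX): max(55, 45, -67) = 55
e (MAX): max(52, -4) = 52
South (MIN): min(73, 55, 52) = 52
MAX prefers the higher value; North=27, South=52. South is better since 52 > 27.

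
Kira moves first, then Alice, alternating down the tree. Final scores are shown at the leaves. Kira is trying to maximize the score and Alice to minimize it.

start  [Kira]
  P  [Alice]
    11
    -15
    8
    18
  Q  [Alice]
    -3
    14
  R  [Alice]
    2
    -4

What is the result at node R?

R (Alice): min(2, -4) = -4

-4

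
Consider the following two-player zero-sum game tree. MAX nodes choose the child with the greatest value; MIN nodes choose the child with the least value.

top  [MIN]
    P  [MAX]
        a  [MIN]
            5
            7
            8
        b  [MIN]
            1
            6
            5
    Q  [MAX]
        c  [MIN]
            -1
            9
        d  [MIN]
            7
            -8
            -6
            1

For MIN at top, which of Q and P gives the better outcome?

c (MIN): min(-1, 9) = -1
d (MIN): min(7, -8, -6, 1) = -8
Q (MAX): max(-1, -8) = -1
a (MIN): min(5, 7, 8) = 5
b (MIN): min(1, 6, 5) = 1
P (MAX): max(5, 1) = 5
MIN prefers the lower value; Q=-1, P=5. Q is better since -1 < 5.

Q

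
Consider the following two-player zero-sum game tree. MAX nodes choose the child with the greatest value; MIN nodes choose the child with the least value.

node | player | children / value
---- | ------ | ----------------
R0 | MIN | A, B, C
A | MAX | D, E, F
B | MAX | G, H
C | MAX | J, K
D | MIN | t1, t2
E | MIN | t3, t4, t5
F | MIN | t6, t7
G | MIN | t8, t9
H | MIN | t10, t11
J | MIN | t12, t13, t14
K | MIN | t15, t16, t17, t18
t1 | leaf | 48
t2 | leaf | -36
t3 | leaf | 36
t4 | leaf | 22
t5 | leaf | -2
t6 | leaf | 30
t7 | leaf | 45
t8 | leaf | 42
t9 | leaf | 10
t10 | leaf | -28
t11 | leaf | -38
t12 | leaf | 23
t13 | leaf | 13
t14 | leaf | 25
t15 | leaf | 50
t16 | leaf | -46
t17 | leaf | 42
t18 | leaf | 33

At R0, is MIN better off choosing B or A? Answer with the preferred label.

G (MIN): min(42, 10) = 10
H (MIN): min(-28, -38) = -38
B (MAX): max(10, -38) = 10
D (MIN): min(48, -36) = -36
E (MIN): min(36, 22, -2) = -2
F (MIN): min(30, 45) = 30
A (MAX): max(-36, -2, 30) = 30
MIN prefers the lower value; B=10, A=30. B is better since 10 < 30.

B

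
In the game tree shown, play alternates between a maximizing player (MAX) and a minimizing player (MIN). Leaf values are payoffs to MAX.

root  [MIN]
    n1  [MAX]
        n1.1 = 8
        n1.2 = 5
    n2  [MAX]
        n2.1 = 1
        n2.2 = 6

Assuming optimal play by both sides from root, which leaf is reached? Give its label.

n2.2

n1 (MAX): max(8, 5) = 8
n2 (MAX): max(1, 6) = 6
root (MIN): min(8, 6) = 6
At root, MIN picks n2 (lowest: 6).
At n2, MAX picks n2.2 (highest: 6).
Terminal value 6.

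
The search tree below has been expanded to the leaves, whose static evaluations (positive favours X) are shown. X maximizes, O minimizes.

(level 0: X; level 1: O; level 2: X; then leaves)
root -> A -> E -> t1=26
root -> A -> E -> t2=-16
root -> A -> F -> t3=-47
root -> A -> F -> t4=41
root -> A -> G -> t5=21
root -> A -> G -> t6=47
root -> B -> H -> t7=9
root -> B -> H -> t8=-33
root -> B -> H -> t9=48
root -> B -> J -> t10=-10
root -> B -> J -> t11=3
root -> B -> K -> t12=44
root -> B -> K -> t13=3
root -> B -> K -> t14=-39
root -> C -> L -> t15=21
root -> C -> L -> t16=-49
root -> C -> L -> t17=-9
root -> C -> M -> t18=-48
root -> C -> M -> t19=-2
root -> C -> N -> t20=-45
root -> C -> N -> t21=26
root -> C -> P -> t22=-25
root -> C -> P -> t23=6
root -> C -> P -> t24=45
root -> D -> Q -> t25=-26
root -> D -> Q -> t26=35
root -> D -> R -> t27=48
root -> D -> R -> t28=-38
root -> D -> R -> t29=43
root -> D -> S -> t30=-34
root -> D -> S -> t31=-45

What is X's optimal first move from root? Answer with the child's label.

A

E (X): max(26, -16) = 26
F (X): max(-47, 41) = 41
G (X): max(21, 47) = 47
A (O): min(26, 41, 47) = 26
H (X): max(9, -33, 48) = 48
J (X): max(-10, 3) = 3
K (X): max(44, 3, -39) = 44
B (O): min(48, 3, 44) = 3
L (X): max(21, -49, -9) = 21
M (X): max(-48, -2) = -2
N (X): max(-45, 26) = 26
P (X): max(-25, 6, 45) = 45
C (O): min(21, -2, 26, 45) = -2
Q (X): max(-26, 35) = 35
R (X): max(48, -38, 43) = 48
S (X): max(-34, -45) = -34
D (O): min(35, 48, -34) = -34
root (X): max(26, 3, -2, -34) = 26
X at root wants the highest of {A=26, B=3, C=-2, D=-34}, so chooses A.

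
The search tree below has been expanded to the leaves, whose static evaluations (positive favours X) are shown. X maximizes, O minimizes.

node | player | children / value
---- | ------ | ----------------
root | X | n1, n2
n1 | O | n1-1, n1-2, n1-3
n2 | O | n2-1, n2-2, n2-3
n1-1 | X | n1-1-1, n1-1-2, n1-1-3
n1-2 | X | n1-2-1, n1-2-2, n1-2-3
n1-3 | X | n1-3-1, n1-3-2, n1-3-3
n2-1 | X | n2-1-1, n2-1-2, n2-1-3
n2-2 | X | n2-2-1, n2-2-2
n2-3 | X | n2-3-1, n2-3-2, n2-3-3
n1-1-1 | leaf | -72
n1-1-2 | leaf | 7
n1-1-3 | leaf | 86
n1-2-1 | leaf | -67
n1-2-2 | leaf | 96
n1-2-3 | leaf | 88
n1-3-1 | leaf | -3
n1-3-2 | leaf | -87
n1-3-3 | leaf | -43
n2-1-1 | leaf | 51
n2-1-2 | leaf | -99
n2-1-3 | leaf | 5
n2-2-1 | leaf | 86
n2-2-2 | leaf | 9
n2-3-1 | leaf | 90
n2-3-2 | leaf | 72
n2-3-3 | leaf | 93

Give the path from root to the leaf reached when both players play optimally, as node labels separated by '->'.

root -> n2 -> n2-1 -> n2-1-1

n1-1 (X): max(-72, 7, 86) = 86
n1-2 (X): max(-67, 96, 88) = 96
n1-3 (X): max(-3, -87, -43) = -3
n1 (O): min(86, 96, -3) = -3
n2-1 (X): max(51, -99, 5) = 51
n2-2 (X): max(86, 9) = 86
n2-3 (X): max(90, 72, 93) = 93
n2 (O): min(51, 86, 93) = 51
root (X): max(-3, 51) = 51
At root, X picks n2 (highest: 51).
At n2, O picks n2-1 (lowest: 51).
At n2-1, X picks n2-1-1 (highest: 51).
Terminal value 51.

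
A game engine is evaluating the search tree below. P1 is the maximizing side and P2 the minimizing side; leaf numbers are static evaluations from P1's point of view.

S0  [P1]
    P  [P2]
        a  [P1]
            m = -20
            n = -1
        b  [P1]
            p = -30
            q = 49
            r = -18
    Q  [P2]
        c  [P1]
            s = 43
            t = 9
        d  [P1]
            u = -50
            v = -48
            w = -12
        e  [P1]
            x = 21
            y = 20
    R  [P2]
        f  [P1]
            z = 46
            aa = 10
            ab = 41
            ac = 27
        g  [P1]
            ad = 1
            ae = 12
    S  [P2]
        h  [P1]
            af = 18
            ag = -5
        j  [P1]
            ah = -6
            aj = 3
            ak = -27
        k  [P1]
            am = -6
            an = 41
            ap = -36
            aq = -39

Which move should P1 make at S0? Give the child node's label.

a (P1): max(-20, -1) = -1
b (P1): max(-30, 49, -18) = 49
P (P2): min(-1, 49) = -1
c (P1): max(43, 9) = 43
d (P1): max(-50, -48, -12) = -12
e (P1): max(21, 20) = 21
Q (P2): min(43, -12, 21) = -12
f (P1): max(46, 10, 41, 27) = 46
g (P1): max(1, 12) = 12
R (P2): min(46, 12) = 12
h (P1): max(18, -5) = 18
j (P1): max(-6, 3, -27) = 3
k (P1): max(-6, 41, -36, -39) = 41
S (P2): min(18, 3, 41) = 3
S0 (P1): max(-1, -12, 12, 3) = 12
P1 at S0 wants the highest of {P=-1, Q=-12, R=12, S=3}, so chooses R.

R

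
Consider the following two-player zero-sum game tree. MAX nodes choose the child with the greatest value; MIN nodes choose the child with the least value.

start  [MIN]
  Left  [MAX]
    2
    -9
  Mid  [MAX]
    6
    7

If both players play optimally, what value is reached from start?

2

Left (MAX): max(2, -9) = 2
Mid (MAX): max(6, 7) = 7
start (MIN): min(2, 7) = 2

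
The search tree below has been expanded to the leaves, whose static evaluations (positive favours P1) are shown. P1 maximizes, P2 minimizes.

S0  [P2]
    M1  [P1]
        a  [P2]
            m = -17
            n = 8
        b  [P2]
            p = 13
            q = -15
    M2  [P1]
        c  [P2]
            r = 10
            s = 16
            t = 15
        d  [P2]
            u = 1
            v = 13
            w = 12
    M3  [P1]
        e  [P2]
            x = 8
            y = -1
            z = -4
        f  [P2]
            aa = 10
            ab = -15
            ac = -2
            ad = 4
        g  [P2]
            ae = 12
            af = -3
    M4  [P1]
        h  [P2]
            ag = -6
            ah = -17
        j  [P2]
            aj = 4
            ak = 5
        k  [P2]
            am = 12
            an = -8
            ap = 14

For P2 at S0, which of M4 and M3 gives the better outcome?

M3

h (P2): min(-6, -17) = -17
j (P2): min(4, 5) = 4
k (P2): min(12, -8, 14) = -8
M4 (P1): max(-17, 4, -8) = 4
e (P2): min(8, -1, -4) = -4
f (P2): min(10, -15, -2, 4) = -15
g (P2): min(12, -3) = -3
M3 (P1): max(-4, -15, -3) = -3
P2 prefers the lower value; M4=4, M3=-3. M3 is better since -3 < 4.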